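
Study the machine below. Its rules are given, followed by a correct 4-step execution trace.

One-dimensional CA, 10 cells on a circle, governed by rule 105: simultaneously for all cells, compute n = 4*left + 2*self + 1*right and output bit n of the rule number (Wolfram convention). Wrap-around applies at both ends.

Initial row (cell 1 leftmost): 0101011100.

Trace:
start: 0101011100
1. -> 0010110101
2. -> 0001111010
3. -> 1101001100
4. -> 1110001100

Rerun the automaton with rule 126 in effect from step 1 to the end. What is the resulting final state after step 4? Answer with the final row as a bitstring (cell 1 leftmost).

(re-executing steps 1..4 under rule 126; state before step 1: 0101011100)
1. -> 1111110110
2. -> 1000011111
3. -> 1100110000
4. -> 1111111001

1111111001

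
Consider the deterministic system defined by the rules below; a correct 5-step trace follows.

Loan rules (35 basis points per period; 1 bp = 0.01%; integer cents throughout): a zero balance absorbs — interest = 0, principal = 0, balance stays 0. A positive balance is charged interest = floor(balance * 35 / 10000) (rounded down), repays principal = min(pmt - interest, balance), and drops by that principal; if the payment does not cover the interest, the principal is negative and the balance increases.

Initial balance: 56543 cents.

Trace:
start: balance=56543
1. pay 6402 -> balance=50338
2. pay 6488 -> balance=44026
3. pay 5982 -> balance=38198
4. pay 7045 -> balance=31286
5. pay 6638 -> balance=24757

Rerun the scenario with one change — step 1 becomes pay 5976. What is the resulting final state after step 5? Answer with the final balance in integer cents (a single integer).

(re-executing from step 1 with the substitution; state before step 1: balance=56543)
1. pay 5976 -> balance=50764
2. pay 6488 -> balance=44453
3. pay 5982 -> balance=38626
4. pay 7045 -> balance=31716
5. pay 6638 -> balance=25189

25189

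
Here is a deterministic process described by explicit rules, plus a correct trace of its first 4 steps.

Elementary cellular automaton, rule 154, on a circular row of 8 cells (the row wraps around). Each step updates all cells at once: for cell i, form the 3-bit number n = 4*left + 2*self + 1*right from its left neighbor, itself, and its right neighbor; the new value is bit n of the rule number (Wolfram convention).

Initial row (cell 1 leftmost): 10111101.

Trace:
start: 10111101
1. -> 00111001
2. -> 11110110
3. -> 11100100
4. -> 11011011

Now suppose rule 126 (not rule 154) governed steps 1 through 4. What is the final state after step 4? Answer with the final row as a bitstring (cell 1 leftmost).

(re-executing steps 1..4 under rule 126; state before step 1: 10111101)
1. -> 11100111
2. -> 00111100
3. -> 01100110
4. -> 11111111

11111111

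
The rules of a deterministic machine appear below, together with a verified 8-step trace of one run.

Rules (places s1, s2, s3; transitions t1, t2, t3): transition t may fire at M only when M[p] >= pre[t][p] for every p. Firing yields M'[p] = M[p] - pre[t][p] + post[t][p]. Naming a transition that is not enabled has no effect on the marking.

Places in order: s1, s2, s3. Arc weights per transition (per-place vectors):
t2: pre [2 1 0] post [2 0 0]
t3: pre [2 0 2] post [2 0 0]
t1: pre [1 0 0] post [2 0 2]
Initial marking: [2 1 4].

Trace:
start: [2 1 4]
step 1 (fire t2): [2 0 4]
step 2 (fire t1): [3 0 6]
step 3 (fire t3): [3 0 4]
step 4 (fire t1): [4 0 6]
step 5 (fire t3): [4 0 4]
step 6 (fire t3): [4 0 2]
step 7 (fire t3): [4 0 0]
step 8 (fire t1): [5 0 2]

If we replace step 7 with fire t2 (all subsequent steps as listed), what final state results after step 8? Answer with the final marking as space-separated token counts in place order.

5 0 4

(re-executing from step 7 with the substitution; state before step 7: [4 0 2])
step 7 (fire t2): [4 0 2]
step 8 (fire t1): [5 0 4]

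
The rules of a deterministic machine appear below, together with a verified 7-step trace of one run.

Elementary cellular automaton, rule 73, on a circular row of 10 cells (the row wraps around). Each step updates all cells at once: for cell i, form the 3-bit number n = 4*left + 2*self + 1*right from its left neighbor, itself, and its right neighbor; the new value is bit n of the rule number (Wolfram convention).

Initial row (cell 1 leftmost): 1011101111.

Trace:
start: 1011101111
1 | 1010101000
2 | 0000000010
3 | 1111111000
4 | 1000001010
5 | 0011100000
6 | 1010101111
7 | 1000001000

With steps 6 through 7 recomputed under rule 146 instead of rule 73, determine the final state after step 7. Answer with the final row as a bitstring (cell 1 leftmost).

1000001000

(re-executing steps 6..7 under rule 146; state before step 6: 0011100000)
6 | 0101010000
7 | 1000001000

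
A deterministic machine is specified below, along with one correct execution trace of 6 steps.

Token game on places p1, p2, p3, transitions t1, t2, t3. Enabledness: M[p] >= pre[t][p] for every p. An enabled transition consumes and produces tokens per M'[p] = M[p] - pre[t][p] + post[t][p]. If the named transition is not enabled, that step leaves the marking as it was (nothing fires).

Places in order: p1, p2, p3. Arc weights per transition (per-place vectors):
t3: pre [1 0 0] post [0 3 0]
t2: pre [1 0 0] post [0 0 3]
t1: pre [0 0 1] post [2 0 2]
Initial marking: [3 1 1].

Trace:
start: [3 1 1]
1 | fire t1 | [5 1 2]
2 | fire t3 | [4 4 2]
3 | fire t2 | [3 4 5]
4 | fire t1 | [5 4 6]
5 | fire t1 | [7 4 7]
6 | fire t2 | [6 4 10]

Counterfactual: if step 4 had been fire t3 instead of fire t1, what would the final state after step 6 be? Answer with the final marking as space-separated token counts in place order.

3 7 9

(re-executing from step 4 with the substitution; state before step 4: [3 4 5])
4 | fire t3 | [2 7 5]
5 | fire t1 | [4 7 6]
6 | fire t2 | [3 7 9]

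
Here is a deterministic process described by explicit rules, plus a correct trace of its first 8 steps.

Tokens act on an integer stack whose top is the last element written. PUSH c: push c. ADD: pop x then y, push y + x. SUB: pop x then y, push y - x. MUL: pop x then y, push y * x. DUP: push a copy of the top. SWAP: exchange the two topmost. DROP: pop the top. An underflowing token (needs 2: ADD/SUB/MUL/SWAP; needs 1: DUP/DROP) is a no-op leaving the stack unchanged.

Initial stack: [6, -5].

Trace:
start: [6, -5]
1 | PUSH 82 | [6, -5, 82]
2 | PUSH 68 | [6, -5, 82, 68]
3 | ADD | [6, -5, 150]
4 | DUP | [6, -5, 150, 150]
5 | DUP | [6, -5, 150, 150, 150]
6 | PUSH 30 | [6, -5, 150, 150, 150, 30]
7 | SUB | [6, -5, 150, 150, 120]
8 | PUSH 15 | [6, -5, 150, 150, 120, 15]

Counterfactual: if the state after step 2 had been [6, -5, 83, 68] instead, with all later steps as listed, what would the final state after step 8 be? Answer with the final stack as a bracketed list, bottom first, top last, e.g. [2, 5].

[6, -5, 151, 151, 121, 15]

state after step 2 := [6, -5, 83, 68]
3 | ADD | [6, -5, 151]
4 | DUP | [6, -5, 151, 151]
5 | DUP | [6, -5, 151, 151, 151]
6 | PUSH 30 | [6, -5, 151, 151, 151, 30]
7 | SUB | [6, -5, 151, 151, 121]
8 | PUSH 15 | [6, -5, 151, 151, 121, 15]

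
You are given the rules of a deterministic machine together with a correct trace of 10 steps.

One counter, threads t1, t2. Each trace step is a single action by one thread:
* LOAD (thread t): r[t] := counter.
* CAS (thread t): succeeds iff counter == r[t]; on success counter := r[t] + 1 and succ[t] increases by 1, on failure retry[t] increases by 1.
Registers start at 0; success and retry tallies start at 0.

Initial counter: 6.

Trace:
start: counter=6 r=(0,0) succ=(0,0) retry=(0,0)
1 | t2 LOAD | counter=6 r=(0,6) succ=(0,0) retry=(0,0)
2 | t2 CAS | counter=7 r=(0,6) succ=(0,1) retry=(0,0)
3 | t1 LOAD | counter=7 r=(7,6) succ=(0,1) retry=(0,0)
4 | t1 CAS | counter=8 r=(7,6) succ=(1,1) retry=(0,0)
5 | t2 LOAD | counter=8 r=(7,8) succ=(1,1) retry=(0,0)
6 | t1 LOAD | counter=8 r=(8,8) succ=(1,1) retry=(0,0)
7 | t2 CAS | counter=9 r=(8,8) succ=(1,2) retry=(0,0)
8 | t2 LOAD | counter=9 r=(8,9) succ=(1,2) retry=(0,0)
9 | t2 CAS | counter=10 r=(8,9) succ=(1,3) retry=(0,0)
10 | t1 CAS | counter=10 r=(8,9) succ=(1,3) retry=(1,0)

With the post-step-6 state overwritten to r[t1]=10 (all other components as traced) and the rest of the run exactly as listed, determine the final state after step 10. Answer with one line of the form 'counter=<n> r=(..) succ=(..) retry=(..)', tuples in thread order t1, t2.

state after step 6 := counter=8 r=(10,8) succ=(1,1) retry=(0,0)
7 | t2 CAS | counter=9 r=(10,8) succ=(1,2) retry=(0,0)
8 | t2 LOAD | counter=9 r=(10,9) succ=(1,2) retry=(0,0)
9 | t2 CAS | counter=10 r=(10,9) succ=(1,3) retry=(0,0)
10 | t1 CAS | counter=11 r=(10,9) succ=(2,3) retry=(0,0)

counter=11 r=(10,9) succ=(2,3) retry=(0,0)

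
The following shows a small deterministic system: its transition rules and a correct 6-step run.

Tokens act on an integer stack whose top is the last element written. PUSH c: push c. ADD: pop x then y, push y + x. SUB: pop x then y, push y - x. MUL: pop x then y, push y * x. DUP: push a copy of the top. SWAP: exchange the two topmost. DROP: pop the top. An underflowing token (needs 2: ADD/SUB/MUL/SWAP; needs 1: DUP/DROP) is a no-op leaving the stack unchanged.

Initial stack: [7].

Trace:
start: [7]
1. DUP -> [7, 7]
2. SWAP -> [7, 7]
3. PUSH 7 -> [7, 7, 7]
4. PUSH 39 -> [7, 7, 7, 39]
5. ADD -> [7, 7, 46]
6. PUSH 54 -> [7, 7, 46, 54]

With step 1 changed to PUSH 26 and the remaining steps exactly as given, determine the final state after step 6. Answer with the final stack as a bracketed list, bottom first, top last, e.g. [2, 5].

[26, 7, 46, 54]

(re-executing from step 1 with the substitution; state before step 1: [7])
1. PUSH 26 -> [7, 26]
2. SWAP -> [26, 7]
3. PUSH 7 -> [26, 7, 7]
4. PUSH 39 -> [26, 7, 7, 39]
5. ADD -> [26, 7, 46]
6. PUSH 54 -> [26, 7, 46, 54]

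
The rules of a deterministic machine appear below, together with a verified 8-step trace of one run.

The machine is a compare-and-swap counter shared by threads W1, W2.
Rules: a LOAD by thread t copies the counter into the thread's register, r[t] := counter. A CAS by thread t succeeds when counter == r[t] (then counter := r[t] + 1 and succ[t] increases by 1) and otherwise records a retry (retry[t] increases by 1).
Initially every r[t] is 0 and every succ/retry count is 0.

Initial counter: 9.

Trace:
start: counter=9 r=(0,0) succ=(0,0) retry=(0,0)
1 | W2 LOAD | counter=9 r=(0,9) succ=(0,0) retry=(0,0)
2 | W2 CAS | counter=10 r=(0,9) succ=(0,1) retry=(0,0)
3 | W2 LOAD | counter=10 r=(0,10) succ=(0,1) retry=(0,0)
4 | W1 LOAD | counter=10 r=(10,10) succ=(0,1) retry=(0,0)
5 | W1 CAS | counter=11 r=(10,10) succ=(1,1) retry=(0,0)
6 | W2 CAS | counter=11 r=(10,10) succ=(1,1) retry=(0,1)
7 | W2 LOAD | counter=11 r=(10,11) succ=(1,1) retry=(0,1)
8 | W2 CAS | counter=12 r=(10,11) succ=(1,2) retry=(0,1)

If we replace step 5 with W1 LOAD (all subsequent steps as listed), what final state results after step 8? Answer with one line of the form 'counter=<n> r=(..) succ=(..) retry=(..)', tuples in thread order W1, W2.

(re-executing from step 5 with the substitution; state before step 5: counter=10 r=(10,10) succ=(0,1) retry=(0,0))
5 | W1 LOAD | counter=10 r=(10,10) succ=(0,1) retry=(0,0)
6 | W2 CAS | counter=11 r=(10,10) succ=(0,2) retry=(0,0)
7 | W2 LOAD | counter=11 r=(10,11) succ=(0,2) retry=(0,0)
8 | W2 CAS | counter=12 r=(10,11) succ=(0,3) retry=(0,0)

counter=12 r=(10,11) succ=(0,3) retry=(0,0)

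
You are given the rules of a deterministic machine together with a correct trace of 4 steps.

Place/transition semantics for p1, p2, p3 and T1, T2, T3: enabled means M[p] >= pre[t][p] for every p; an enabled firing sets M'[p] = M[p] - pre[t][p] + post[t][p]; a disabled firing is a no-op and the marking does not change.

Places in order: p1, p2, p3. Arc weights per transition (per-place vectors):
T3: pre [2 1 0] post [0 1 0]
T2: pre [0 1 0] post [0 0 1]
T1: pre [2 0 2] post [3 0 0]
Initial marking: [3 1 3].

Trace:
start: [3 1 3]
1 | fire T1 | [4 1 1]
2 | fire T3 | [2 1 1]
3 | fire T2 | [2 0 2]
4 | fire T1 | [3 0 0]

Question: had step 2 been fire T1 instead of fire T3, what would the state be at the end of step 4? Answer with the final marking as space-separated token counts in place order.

(re-executing from step 2 with the substitution; state before step 2: [4 1 1])
2 | fire T1 | [4 1 1]
3 | fire T2 | [4 0 2]
4 | fire T1 | [5 0 0]

5 0 0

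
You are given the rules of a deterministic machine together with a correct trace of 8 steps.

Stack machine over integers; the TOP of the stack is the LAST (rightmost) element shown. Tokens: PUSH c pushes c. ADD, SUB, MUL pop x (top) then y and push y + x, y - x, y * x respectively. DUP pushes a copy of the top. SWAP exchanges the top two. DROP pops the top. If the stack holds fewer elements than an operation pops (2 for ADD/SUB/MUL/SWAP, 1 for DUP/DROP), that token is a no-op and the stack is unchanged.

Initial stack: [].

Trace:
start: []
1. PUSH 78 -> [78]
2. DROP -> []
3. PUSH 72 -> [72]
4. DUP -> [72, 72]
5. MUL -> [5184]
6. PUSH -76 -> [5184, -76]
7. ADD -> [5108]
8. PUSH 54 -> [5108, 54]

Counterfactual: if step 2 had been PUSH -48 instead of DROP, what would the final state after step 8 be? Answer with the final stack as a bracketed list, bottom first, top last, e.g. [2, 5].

(re-executing from step 2 with the substitution; state before step 2: [78])
2. PUSH -48 -> [78, -48]
3. PUSH 72 -> [78, -48, 72]
4. DUP -> [78, -48, 72, 72]
5. MUL -> [78, -48, 5184]
6. PUSH -76 -> [78, -48, 5184, -76]
7. ADD -> [78, -48, 5108]
8. PUSH 54 -> [78, -48, 5108, 54]

[78, -48, 5108, 54]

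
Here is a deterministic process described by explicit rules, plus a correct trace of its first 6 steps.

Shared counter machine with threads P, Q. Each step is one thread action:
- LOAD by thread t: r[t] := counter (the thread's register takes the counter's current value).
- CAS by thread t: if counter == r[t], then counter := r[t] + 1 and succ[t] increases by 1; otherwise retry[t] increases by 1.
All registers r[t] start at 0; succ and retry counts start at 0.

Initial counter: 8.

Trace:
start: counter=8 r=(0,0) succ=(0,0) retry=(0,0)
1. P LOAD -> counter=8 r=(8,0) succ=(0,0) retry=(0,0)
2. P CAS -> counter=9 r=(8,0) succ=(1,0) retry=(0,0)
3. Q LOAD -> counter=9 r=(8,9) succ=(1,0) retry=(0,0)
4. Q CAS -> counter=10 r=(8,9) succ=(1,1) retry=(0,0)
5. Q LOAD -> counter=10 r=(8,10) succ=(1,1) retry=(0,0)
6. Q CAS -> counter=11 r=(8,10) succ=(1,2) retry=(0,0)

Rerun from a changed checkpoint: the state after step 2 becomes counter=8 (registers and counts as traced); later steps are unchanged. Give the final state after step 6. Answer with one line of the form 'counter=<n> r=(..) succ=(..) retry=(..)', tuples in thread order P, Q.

state after step 2 := counter=8 r=(8,0) succ=(1,0) retry=(0,0)
3. Q LOAD -> counter=8 r=(8,8) succ=(1,0) retry=(0,0)
4. Q CAS -> counter=9 r=(8,8) succ=(1,1) retry=(0,0)
5. Q LOAD -> counter=9 r=(8,9) succ=(1,1) retry=(0,0)
6. Q CAS -> counter=10 r=(8,9) succ=(1,2) retry=(0,0)

counter=10 r=(8,9) succ=(1,2) retry=(0,0)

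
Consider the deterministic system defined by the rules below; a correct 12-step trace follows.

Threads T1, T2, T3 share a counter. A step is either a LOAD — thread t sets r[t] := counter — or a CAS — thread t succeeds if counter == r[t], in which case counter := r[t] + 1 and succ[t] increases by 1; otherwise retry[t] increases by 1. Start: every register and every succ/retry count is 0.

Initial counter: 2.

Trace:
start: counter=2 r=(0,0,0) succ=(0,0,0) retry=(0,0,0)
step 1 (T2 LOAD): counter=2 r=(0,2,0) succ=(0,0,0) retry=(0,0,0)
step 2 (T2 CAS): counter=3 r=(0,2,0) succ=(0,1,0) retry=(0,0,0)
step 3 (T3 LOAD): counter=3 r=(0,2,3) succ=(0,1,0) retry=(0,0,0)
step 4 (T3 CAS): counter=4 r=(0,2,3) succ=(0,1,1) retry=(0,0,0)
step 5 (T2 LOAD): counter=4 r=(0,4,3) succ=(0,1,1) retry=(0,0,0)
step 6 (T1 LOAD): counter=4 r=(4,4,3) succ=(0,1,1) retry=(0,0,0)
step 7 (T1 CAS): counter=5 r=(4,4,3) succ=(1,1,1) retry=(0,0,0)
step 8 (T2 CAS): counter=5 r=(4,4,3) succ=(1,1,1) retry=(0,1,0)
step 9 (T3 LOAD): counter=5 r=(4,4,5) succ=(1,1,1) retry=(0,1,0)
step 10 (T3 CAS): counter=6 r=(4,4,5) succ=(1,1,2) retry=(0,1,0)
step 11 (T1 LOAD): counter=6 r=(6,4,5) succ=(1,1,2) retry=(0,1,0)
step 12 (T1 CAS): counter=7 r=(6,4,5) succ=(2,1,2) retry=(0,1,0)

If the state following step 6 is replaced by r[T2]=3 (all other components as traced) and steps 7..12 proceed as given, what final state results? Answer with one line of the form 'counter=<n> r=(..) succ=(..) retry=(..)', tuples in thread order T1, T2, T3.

counter=7 r=(6,3,5) succ=(2,1,2) retry=(0,1,0)

state after step 6 := counter=4 r=(4,3,3) succ=(0,1,1) retry=(0,0,0)
step 7 (T1 CAS): counter=5 r=(4,3,3) succ=(1,1,1) retry=(0,0,0)
step 8 (T2 CAS): counter=5 r=(4,3,3) succ=(1,1,1) retry=(0,1,0)
step 9 (T3 LOAD): counter=5 r=(4,3,5) succ=(1,1,1) retry=(0,1,0)
step 10 (T3 CAS): counter=6 r=(4,3,5) succ=(1,1,2) retry=(0,1,0)
step 11 (T1 LOAD): counter=6 r=(6,3,5) succ=(1,1,2) retry=(0,1,0)
step 12 (T1 CAS): counter=7 r=(6,3,5) succ=(2,1,2) retry=(0,1,0)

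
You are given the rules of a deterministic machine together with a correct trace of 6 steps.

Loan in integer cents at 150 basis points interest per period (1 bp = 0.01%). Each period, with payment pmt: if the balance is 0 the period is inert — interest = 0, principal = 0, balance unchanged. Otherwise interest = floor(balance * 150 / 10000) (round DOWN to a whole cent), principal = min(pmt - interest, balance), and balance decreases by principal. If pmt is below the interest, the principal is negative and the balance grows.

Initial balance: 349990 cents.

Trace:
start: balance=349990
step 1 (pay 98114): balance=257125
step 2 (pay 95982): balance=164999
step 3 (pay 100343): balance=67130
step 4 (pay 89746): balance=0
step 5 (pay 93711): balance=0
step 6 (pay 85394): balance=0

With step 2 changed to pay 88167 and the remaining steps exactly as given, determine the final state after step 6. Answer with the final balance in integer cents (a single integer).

0

(re-executing from step 2 with the substitution; state before step 2: balance=257125)
step 2 (pay 88167): balance=172814
step 3 (pay 100343): balance=75063
step 4 (pay 89746): balance=0
step 5 (pay 93711): balance=0
step 6 (pay 85394): balance=0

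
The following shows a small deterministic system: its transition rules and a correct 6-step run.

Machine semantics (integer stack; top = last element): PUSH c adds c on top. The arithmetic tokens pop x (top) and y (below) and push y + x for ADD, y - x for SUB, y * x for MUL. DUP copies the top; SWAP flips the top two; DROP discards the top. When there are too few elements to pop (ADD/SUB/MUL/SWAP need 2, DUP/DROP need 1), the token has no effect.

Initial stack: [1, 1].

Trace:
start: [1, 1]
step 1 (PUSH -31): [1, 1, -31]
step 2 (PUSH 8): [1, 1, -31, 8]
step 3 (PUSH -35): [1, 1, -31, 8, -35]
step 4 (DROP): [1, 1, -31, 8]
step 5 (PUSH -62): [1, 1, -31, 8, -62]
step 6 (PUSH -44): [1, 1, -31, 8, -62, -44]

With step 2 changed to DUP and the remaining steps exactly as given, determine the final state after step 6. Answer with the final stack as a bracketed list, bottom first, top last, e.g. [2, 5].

[1, 1, -31, -31, -62, -44]

(re-executing from step 2 with the substitution; state before step 2: [1, 1, -31])
step 2 (DUP): [1, 1, -31, -31]
step 3 (PUSH -35): [1, 1, -31, -31, -35]
step 4 (DROP): [1, 1, -31, -31]
step 5 (PUSH -62): [1, 1, -31, -31, -62]
step 6 (PUSH -44): [1, 1, -31, -31, -62, -44]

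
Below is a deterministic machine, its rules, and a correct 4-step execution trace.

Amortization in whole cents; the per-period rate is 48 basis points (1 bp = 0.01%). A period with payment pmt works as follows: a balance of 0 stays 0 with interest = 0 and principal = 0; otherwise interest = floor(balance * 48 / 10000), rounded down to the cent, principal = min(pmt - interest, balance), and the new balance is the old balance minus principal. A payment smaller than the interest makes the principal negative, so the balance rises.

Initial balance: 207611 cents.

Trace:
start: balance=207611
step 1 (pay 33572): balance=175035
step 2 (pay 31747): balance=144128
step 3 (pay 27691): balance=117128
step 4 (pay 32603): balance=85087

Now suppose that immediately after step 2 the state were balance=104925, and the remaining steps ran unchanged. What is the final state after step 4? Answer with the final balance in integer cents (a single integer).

45507

state after step 2 := balance=104925
step 3 (pay 27691): balance=77737
step 4 (pay 32603): balance=45507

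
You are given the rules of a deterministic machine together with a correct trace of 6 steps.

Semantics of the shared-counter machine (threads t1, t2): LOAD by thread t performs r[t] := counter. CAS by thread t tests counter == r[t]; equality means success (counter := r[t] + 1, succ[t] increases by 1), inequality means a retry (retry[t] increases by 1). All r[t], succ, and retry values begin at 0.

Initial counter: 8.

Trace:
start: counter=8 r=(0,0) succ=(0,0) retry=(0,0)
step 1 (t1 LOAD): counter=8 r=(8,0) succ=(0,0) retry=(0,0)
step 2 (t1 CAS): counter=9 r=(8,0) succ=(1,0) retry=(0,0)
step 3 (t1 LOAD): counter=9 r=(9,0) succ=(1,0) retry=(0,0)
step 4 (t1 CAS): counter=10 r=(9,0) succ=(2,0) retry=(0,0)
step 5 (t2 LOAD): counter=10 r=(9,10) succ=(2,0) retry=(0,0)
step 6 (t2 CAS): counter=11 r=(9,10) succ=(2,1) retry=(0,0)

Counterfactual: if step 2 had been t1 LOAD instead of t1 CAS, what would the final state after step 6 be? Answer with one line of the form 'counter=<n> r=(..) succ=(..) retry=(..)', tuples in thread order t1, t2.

(re-executing from step 2 with the substitution; state before step 2: counter=8 r=(8,0) succ=(0,0) retry=(0,0))
step 2 (t1 LOAD): counter=8 r=(8,0) succ=(0,0) retry=(0,0)
step 3 (t1 LOAD): counter=8 r=(8,0) succ=(0,0) retry=(0,0)
step 4 (t1 CAS): counter=9 r=(8,0) succ=(1,0) retry=(0,0)
step 5 (t2 LOAD): counter=9 r=(8,9) succ=(1,0) retry=(0,0)
step 6 (t2 CAS): counter=10 r=(8,9) succ=(1,1) retry=(0,0)

counter=10 r=(8,9) succ=(1,1) retry=(0,0)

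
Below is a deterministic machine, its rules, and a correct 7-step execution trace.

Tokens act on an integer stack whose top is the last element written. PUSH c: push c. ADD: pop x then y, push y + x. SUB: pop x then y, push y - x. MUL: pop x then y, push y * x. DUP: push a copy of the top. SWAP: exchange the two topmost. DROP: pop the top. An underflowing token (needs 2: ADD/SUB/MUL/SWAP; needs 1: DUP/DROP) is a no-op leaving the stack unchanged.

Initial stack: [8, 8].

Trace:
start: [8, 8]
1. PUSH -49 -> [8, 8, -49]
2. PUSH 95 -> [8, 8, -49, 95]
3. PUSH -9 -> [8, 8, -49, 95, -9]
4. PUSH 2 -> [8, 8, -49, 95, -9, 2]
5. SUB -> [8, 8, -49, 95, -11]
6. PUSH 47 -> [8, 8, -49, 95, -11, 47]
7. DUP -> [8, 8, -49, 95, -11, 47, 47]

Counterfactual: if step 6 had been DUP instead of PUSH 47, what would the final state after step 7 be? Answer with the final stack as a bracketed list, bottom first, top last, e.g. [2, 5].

[8, 8, -49, 95, -11, -11, -11]

(re-executing from step 6 with the substitution; state before step 6: [8, 8, -49, 95, -11])
6. DUP -> [8, 8, -49, 95, -11, -11]
7. DUP -> [8, 8, -49, 95, -11, -11, -11]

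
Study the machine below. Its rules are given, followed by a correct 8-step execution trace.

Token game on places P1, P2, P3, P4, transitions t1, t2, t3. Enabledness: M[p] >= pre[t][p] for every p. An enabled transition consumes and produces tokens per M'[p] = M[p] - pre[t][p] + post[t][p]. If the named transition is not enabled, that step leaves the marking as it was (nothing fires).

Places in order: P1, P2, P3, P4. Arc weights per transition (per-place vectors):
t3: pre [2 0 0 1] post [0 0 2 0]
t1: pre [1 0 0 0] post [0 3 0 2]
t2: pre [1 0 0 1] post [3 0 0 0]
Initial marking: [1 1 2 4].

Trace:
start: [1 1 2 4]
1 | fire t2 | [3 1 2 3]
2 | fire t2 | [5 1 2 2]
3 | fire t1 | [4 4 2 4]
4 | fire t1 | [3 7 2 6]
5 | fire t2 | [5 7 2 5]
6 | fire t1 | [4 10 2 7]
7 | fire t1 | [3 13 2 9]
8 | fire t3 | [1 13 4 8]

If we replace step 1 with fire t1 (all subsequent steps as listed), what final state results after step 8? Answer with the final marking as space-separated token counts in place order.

0 4 2 6

(re-executing from step 1 with the substitution; state before step 1: [1 1 2 4])
1 | fire t1 | [0 4 2 6]
2 | fire t2 | [0 4 2 6]
3 | fire t1 | [0 4 2 6]
4 | fire t1 | [0 4 2 6]
5 | fire t2 | [0 4 2 6]
6 | fire t1 | [0 4 2 6]
7 | fire t1 | [0 4 2 6]
8 | fire t3 | [0 4 2 6]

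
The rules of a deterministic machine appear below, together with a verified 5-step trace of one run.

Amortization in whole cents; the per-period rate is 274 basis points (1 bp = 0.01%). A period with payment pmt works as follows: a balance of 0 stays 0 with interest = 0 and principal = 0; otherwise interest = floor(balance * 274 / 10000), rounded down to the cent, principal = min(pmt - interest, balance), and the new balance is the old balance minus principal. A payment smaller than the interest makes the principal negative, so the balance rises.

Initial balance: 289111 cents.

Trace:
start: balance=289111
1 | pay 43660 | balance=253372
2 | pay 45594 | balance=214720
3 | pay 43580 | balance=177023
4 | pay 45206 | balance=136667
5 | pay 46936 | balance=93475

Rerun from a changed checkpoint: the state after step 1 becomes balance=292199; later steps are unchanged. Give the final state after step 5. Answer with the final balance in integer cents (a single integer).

state after step 1 := balance=292199
2 | pay 45594 | balance=254611
3 | pay 43580 | balance=218007
4 | pay 45206 | balance=178774
5 | pay 46936 | balance=136736

136736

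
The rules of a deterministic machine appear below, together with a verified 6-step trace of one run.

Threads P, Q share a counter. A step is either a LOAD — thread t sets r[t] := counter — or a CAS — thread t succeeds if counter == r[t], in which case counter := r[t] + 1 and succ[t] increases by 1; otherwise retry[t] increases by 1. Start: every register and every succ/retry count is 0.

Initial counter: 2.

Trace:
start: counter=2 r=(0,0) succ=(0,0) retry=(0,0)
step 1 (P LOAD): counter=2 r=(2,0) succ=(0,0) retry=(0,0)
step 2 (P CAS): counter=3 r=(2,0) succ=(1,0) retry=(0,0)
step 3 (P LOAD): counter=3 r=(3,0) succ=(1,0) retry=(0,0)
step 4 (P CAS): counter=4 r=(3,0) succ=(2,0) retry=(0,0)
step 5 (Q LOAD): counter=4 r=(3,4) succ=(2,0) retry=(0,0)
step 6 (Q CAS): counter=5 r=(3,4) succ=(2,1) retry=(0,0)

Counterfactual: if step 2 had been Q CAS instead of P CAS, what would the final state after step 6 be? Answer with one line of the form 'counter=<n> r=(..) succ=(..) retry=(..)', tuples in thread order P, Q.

counter=4 r=(2,3) succ=(1,1) retry=(0,1)

(re-executing from step 2 with the substitution; state before step 2: counter=2 r=(2,0) succ=(0,0) retry=(0,0))
step 2 (Q CAS): counter=2 r=(2,0) succ=(0,0) retry=(0,1)
step 3 (P LOAD): counter=2 r=(2,0) succ=(0,0) retry=(0,1)
step 4 (P CAS): counter=3 r=(2,0) succ=(1,0) retry=(0,1)
step 5 (Q LOAD): counter=3 r=(2,3) succ=(1,0) retry=(0,1)
step 6 (Q CAS): counter=4 r=(2,3) succ=(1,1) retry=(0,1)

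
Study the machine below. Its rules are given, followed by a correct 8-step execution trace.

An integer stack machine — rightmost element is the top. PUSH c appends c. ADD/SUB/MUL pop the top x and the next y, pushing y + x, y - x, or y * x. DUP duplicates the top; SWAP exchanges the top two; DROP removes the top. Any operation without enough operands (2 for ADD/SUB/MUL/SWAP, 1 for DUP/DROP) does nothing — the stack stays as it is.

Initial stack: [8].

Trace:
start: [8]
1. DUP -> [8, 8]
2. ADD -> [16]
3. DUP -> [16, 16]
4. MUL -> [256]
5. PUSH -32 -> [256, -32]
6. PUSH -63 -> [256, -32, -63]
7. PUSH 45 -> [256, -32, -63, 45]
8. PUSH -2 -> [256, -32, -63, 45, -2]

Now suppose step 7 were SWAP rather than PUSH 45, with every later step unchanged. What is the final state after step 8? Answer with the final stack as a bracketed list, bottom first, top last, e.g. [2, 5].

(re-executing from step 7 with the substitution; state before step 7: [256, -32, -63])
7. SWAP -> [256, -63, -32]
8. PUSH -2 -> [256, -63, -32, -2]

[256, -63, -32, -2]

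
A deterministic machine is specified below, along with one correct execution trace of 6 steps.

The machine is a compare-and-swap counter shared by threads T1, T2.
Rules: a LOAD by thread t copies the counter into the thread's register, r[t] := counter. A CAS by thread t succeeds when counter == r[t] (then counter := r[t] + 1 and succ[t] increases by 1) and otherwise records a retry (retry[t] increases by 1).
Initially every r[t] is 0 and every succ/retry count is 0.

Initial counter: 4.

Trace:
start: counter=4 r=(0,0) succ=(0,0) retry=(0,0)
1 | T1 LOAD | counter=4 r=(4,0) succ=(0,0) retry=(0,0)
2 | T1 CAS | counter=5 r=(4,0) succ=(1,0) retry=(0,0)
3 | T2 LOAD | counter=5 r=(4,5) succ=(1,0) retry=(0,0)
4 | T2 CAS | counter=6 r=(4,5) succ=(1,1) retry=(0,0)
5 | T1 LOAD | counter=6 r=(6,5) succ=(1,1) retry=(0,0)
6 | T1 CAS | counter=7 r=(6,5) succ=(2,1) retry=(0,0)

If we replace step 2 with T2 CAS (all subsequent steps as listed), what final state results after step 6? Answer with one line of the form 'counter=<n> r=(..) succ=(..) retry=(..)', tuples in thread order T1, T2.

(re-executing from step 2 with the substitution; state before step 2: counter=4 r=(4,0) succ=(0,0) retry=(0,0))
2 | T2 CAS | counter=4 r=(4,0) succ=(0,0) retry=(0,1)
3 | T2 LOAD | counter=4 r=(4,4) succ=(0,0) retry=(0,1)
4 | T2 CAS | counter=5 r=(4,4) succ=(0,1) retry=(0,1)
5 | T1 LOAD | counter=5 r=(5,4) succ=(0,1) retry=(0,1)
6 | T1 CAS | counter=6 r=(5,4) succ=(1,1) retry=(0,1)

counter=6 r=(5,4) succ=(1,1) retry=(0,1)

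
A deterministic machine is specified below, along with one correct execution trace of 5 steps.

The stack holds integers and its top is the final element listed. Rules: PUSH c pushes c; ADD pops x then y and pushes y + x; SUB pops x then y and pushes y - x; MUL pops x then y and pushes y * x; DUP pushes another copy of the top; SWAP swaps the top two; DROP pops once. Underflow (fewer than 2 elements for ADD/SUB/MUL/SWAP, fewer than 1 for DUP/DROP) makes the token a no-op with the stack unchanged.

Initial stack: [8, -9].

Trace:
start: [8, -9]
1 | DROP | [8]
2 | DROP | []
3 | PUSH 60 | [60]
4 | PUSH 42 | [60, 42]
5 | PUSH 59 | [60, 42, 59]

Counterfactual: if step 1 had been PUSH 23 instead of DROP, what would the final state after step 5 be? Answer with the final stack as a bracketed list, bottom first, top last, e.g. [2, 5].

(re-executing from step 1 with the substitution; state before step 1: [8, -9])
1 | PUSH 23 | [8, -9, 23]
2 | DROP | [8, -9]
3 | PUSH 60 | [8, -9, 60]
4 | PUSH 42 | [8, -9, 60, 42]
5 | PUSH 59 | [8, -9, 60, 42, 59]

[8, -9, 60, 42, 59]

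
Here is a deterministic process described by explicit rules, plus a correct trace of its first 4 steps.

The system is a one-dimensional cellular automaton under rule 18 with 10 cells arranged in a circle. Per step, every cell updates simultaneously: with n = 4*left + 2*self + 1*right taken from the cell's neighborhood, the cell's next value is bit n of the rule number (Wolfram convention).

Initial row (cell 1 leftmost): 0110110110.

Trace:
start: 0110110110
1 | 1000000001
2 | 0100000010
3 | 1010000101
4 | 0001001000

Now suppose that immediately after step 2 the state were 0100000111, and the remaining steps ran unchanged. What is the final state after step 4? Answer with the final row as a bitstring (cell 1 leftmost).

state after step 2 := 0100000111
3 | 0010001000
4 | 0101010100

0101010100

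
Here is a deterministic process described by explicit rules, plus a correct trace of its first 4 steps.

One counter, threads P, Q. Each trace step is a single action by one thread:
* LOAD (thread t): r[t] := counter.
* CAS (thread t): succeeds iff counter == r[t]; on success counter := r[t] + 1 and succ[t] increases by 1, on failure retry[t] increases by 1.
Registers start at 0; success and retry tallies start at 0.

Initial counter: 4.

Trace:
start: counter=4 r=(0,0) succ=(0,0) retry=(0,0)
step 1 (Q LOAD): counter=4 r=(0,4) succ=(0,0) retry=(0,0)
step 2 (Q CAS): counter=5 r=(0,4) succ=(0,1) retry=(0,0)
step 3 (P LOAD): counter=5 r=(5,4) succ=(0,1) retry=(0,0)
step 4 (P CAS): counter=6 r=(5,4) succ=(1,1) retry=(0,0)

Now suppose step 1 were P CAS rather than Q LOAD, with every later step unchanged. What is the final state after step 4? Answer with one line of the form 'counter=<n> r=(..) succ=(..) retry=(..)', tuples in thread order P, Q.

counter=5 r=(4,0) succ=(1,0) retry=(1,1)

(re-executing from step 1 with the substitution; state before step 1: counter=4 r=(0,0) succ=(0,0) retry=(0,0))
step 1 (P CAS): counter=4 r=(0,0) succ=(0,0) retry=(1,0)
step 2 (Q CAS): counter=4 r=(0,0) succ=(0,0) retry=(1,1)
step 3 (P LOAD): counter=4 r=(4,0) succ=(0,0) retry=(1,1)
step 4 (P CAS): counter=5 r=(4,0) succ=(1,0) retry=(1,1)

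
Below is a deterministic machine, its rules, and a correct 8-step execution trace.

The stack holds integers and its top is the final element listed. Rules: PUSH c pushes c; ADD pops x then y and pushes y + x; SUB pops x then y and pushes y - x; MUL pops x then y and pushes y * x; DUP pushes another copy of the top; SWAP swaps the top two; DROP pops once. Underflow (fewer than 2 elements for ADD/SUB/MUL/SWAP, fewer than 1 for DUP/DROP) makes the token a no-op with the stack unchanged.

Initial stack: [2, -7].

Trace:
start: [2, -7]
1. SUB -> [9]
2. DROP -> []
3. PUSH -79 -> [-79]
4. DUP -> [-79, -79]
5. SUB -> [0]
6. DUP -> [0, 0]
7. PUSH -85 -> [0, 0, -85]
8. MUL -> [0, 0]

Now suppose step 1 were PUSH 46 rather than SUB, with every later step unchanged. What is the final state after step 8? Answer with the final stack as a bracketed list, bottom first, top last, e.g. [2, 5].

(re-executing from step 1 with the substitution; state before step 1: [2, -7])
1. PUSH 46 -> [2, -7, 46]
2. DROP -> [2, -7]
3. PUSH -79 -> [2, -7, -79]
4. DUP -> [2, -7, -79, -79]
5. SUB -> [2, -7, 0]
6. DUP -> [2, -7, 0, 0]
7. PUSH -85 -> [2, -7, 0, 0, -85]
8. MUL -> [2, -7, 0, 0]

[2, -7, 0, 0]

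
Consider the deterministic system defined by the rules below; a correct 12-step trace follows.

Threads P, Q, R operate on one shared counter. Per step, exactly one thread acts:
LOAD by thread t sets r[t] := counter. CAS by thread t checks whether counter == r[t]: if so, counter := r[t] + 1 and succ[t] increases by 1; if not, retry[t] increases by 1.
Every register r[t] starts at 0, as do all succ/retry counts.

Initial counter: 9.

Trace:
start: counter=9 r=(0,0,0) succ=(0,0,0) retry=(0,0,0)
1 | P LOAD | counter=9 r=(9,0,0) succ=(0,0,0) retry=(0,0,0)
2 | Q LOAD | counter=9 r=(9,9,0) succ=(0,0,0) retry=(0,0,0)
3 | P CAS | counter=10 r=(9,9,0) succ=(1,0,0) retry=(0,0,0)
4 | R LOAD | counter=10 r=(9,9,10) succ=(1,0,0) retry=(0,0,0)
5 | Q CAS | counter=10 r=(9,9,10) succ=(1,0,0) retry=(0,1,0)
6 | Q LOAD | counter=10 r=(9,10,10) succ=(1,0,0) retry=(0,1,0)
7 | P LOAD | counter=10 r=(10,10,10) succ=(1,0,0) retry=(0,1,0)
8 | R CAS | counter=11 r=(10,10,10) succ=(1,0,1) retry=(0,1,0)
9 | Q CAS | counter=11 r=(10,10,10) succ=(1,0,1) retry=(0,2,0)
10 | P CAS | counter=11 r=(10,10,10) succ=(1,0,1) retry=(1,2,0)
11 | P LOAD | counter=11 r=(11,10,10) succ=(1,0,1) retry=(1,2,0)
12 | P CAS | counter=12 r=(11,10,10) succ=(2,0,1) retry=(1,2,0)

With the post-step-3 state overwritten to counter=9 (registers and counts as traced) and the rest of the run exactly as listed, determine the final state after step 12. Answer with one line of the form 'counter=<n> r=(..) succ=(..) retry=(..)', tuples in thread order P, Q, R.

counter=12 r=(11,10,9) succ=(2,2,0) retry=(1,0,1)

state after step 3 := counter=9 r=(9,9,0) succ=(1,0,0) retry=(0,0,0)
4 | R LOAD | counter=9 r=(9,9,9) succ=(1,0,0) retry=(0,0,0)
5 | Q CAS | counter=10 r=(9,9,9) succ=(1,1,0) retry=(0,0,0)
6 | Q LOAD | counter=10 r=(9,10,9) succ=(1,1,0) retry=(0,0,0)
7 | P LOAD | counter=10 r=(10,10,9) succ=(1,1,0) retry=(0,0,0)
8 | R CAS | counter=10 r=(10,10,9) succ=(1,1,0) retry=(0,0,1)
9 | Q CAS | counter=11 r=(10,10,9) succ=(1,2,0) retry=(0,0,1)
10 | P CAS | counter=11 r=(10,10,9) succ=(1,2,0) retry=(1,0,1)
11 | P LOAD | counter=11 r=(11,10,9) succ=(1,2,0) retry=(1,0,1)
12 | P CAS | counter=12 r=(11,10,9) succ=(2,2,0) retry=(1,0,1)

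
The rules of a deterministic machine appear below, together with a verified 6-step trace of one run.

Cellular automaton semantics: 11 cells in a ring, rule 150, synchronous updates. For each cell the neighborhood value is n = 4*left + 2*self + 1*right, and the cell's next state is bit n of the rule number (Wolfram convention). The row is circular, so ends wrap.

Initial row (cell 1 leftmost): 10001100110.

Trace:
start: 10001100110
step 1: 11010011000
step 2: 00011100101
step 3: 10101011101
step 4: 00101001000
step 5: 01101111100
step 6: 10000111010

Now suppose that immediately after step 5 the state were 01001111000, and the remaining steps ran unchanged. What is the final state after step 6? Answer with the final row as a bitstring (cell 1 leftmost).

state after step 5 := 01001111000
step 6: 11110110100

11110110100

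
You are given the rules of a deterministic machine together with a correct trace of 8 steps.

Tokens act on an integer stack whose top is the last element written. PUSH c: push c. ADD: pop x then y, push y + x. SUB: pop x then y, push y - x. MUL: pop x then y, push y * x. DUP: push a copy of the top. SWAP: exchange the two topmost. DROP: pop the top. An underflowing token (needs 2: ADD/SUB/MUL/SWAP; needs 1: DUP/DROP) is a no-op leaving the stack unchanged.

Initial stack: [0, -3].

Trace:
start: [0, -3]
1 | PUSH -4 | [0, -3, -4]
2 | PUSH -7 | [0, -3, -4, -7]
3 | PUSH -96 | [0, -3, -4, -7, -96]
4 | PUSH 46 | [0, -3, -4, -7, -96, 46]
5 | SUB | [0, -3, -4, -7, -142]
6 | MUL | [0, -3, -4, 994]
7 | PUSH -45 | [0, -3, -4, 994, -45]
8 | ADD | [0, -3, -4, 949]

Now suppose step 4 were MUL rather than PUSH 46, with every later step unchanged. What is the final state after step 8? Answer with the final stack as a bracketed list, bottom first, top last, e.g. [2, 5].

[0, 1983]

(re-executing from step 4 with the substitution; state before step 4: [0, -3, -4, -7, -96])
4 | MUL | [0, -3, -4, 672]
5 | SUB | [0, -3, -676]
6 | MUL | [0, 2028]
7 | PUSH -45 | [0, 2028, -45]
8 | ADD | [0, 1983]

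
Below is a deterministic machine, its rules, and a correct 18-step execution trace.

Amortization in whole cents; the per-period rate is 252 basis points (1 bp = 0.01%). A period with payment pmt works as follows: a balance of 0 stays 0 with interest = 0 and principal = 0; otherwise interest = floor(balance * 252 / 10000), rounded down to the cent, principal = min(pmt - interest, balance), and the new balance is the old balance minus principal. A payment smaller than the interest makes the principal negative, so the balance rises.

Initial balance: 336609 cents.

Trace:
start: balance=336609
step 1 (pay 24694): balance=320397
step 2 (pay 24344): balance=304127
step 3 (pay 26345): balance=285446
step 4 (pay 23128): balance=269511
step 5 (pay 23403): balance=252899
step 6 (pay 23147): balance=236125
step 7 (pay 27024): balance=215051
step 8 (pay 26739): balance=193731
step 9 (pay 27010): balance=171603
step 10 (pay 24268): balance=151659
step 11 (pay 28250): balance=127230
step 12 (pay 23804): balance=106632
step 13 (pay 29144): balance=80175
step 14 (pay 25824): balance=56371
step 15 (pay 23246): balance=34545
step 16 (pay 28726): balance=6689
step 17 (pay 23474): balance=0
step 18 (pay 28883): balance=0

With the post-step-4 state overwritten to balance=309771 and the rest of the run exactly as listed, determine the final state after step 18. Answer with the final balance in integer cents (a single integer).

11121

state after step 4 := balance=309771
step 5 (pay 23403): balance=294174
step 6 (pay 23147): balance=278440
step 7 (pay 27024): balance=258432
step 8 (pay 26739): balance=238205
step 9 (pay 27010): balance=217197
step 10 (pay 24268): balance=198402
step 11 (pay 28250): balance=175151
step 12 (pay 23804): balance=155760
step 13 (pay 29144): balance=130541
step 14 (pay 25824): balance=108006
step 15 (pay 23246): balance=87481
step 16 (pay 28726): balance=60959
step 17 (pay 23474): balance=39021
step 18 (pay 28883): balance=11121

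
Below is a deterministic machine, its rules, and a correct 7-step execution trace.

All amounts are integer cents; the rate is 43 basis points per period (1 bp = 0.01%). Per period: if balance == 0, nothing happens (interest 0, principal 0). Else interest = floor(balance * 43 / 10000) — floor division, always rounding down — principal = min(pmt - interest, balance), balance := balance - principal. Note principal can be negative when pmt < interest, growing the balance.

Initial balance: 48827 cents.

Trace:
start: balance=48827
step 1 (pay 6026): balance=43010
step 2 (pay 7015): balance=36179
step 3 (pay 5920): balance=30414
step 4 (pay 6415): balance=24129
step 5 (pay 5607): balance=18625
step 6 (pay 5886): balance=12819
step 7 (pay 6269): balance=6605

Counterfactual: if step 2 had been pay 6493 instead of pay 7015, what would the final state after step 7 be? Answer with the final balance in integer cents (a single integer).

7139

(re-executing from step 2 with the substitution; state before step 2: balance=43010)
step 2 (pay 6493): balance=36701
step 3 (pay 5920): balance=30938
step 4 (pay 6415): balance=24656
step 5 (pay 5607): balance=19155
step 6 (pay 5886): balance=13351
step 7 (pay 6269): balance=7139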